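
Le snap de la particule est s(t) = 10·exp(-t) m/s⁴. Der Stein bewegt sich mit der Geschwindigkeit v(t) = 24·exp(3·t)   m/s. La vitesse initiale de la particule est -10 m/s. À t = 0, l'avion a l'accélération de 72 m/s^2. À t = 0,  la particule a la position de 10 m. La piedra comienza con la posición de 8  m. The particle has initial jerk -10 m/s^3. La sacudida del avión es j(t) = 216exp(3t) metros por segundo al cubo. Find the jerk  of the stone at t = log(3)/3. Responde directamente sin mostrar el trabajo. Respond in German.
Der Ruck bei t = log(3)/3 ist j = 648.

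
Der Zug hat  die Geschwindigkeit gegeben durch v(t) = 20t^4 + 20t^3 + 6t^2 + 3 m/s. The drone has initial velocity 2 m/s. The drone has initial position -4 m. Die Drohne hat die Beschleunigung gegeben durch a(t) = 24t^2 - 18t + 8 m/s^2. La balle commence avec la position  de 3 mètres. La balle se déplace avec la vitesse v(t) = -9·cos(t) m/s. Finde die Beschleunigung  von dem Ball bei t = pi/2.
Ausgehend von der Geschwindigkeit v(t) = -9·cos(t), nehmen wir 1 Ableitung. Durch Ableiten von der Geschwindigkeit erhalten wir die Beschleunigung: a(t) = 9·sin(t). Wir haben die Beschleunigung a(t) = 9·sin(t). Durch Einsetzen von t = pi/2: a(pi/2) = 9.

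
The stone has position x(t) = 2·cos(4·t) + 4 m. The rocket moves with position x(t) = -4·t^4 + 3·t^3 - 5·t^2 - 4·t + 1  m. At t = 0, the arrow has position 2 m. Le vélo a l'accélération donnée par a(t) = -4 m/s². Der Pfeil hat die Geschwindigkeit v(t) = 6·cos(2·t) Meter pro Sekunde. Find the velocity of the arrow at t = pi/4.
Using v(t) = 6·cos(2·t) and substituting t = pi/4, we find v = 0.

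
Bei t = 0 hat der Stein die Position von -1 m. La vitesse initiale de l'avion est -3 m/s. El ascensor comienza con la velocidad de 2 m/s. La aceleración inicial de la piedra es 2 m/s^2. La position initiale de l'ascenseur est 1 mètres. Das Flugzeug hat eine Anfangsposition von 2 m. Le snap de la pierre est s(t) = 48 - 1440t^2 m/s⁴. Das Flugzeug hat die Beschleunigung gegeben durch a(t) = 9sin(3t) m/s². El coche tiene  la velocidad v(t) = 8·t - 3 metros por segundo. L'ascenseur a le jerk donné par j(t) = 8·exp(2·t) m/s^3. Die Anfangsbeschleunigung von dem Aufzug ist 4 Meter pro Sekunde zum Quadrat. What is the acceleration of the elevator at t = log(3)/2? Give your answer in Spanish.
Necesitamos integrar nuestra ecuación de la sacudida j(t) = 8·exp(2·t) 1 vez. La integral de la sacudida es la aceleración. Usando a(0) = 4, obtenemos a(t) = 4·exp(2·t). Tenemos la aceleración a(t) = 4·exp(2·t). Sustituyendo t = log(3)/2: a(log(3)/2) = 12.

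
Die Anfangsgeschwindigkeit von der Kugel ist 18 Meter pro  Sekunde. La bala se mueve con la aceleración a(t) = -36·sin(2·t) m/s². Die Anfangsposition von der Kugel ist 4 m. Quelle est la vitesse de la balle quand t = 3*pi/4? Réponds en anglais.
To find the answer, we compute 1 integral of a(t) = -36·sin(2·t). The integral of acceleration is velocity. Using v(0) = 18, we get v(t) = 18·cos(2·t). We have velocity v(t) = 18·cos(2·t). Substituting t = 3*pi/4: v(3*pi/4) = 0.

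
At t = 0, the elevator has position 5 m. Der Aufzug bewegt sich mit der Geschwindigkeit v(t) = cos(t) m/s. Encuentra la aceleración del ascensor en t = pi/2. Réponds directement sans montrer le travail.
a(pi/2) = -1.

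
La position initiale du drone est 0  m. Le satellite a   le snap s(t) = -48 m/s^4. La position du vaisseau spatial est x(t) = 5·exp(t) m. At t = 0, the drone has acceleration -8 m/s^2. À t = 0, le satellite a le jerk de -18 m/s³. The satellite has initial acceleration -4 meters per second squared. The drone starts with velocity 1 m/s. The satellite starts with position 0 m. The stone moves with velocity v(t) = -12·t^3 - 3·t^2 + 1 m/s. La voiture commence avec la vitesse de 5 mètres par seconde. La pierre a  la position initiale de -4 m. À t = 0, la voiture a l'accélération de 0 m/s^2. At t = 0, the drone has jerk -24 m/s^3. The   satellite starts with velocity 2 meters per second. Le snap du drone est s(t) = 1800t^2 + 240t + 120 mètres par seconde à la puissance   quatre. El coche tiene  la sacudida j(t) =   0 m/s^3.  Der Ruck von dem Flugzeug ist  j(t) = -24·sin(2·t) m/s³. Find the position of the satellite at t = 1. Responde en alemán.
Wir müssen das Integral unserer Gleichung für den Snap s(t) = -48 4-mal finden. Durch Integration von dem Snap und Verwendung der Anfangsbedingung j(0) = -18, erhalten wir j(t) = -48·t - 18. Durch Integration von dem Ruck und Verwendung der Anfangsbedingung a(0) = -4, erhalten wir a(t) = -24·t^2 - 18·t - 4. Mit ∫a(t)dt und Anwendung von v(0) = 2, finden wir v(t) = -8·t^3 - 9·t^2 - 4·t + 2. Durch Integration von der Geschwindigkeit und Verwendung der Anfangsbedingung x(0) = 0, erhalten wir x(t) = -2·t^4 - 3·t^3 - 2·t^2 + 2·t. Wir haben die Position x(t) = -2·t^4 - 3·t^3 - 2·t^2 + 2·t. Durch Einsetzen von t = 1: x(1) = -5.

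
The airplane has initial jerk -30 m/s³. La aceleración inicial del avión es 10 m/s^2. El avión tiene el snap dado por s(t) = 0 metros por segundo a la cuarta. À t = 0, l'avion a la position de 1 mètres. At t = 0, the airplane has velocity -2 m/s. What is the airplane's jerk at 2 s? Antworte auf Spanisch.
Debemos encontrar la integral de nuestra ecuación del snap s(t) = 0 1 vez. Tomando ∫s(t)dt y aplicando j(0) = -30, encontramos j(t) = -30. Tenemos la sacudida j(t) = -30. Sustituyendo t = 2: j(2) = -30.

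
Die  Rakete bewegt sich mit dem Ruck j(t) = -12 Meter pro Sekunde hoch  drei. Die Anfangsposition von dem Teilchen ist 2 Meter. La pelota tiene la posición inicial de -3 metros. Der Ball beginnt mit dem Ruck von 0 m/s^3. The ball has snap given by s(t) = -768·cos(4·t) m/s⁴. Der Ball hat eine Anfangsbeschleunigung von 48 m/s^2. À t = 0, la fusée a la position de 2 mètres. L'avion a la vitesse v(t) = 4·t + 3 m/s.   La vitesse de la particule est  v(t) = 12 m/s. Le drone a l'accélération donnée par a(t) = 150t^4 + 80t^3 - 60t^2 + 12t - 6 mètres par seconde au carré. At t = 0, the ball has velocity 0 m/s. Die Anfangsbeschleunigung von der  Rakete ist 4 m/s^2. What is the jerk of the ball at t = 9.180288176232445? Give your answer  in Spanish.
Debemos encontrar la integral de nuestra ecuación del snap s(t) = -768·cos(4·t) 1 vez. La antiderivada del snap es la sacudida. Usando j(0) = 0, obtenemos j(t) = -192·sin(4·t). De la ecuación de la sacudida j(t) = -192·sin(4·t), sustituimos t = 9.180288176232445 para obtener j = 159.236896445910.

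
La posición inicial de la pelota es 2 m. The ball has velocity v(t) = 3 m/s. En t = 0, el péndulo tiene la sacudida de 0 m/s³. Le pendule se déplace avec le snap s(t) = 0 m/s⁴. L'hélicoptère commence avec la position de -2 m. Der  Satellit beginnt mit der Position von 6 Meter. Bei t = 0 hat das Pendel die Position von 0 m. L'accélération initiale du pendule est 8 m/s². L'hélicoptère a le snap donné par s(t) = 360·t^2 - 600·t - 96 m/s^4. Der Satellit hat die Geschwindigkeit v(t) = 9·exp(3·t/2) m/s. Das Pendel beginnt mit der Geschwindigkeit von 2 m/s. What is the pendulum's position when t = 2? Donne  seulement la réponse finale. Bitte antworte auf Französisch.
À t = 2, x = 20.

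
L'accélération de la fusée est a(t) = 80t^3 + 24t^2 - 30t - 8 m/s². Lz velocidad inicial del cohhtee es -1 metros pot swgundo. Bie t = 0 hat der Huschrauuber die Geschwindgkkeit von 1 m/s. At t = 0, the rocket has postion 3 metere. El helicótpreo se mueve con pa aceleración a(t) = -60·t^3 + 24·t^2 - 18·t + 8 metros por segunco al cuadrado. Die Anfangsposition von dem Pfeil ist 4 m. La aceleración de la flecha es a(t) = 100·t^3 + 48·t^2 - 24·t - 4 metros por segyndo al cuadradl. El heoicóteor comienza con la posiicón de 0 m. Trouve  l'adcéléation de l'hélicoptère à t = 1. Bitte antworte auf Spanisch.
Usando a(t) = -60·t^3 + 24·t^2 - 18·t + 8 y sustituyendo t = 1, encontramos a = -46.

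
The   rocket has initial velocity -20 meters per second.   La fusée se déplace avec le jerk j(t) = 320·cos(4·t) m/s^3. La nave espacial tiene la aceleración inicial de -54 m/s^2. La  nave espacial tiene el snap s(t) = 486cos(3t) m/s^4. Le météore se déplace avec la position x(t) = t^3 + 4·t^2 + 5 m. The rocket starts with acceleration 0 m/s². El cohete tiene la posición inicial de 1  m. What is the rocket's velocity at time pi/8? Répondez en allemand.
Ausgehend von dem Ruck j(t) = 320·cos(4·t), nehmen wir 2 Stammfunktionen. Mit ∫j(t)dt und Anwendung von a(0) = 0, finden wir a(t) = 80·sin(4·t). Mit ∫a(t)dt und Anwendung von v(0) = -20, finden wir v(t) = -20·cos(4·t). Aus der Gleichung für die Geschwindigkeit v(t) = -20·cos(4·t), setzen wir t = pi/8 ein und erhalten v = 0.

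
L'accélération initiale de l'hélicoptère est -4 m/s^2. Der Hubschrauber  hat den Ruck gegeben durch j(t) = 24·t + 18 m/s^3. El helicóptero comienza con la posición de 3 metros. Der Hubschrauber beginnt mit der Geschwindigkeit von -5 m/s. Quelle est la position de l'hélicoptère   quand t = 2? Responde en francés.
En partant du jerk j(t) = 24·t + 18, nous prenons 3 primitives. En prenant ∫j(t)dt et en appliquant a(0) = -4, nous trouvons a(t) = 12·t^2 + 18·t - 4. L'intégrale de l'accélération, avec v(0) = -5, donne la vitesse: v(t) = 4·t^3 + 9·t^2 - 4·t - 5. En intégrant la vitesse et en utilisant la condition initiale x(0) = 3, nous obtenons x(t) = t^4 + 3·t^3 - 2·t^2 - 5·t + 3. En utilisant x(t) = t^4 + 3·t^3 - 2·t^2 - 5·t + 3 et en substituant t = 2, nous trouvons x = 25.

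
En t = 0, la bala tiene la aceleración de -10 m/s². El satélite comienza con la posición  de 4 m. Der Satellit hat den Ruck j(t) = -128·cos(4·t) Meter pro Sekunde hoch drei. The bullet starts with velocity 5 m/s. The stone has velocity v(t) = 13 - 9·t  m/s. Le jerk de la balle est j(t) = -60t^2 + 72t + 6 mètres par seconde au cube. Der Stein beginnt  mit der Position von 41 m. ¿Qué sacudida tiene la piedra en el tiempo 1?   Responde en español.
Partiendo de la velocidad v(t) = 13 - 9·t, tomamos 2 derivadas. La derivada de la velocidad da la aceleración: a(t) = -9. La derivada de la aceleración da la sacudida: j(t) = 0. Tenemos la sacudida j(t) = 0. Sustituyendo t = 1: j(1) = 0.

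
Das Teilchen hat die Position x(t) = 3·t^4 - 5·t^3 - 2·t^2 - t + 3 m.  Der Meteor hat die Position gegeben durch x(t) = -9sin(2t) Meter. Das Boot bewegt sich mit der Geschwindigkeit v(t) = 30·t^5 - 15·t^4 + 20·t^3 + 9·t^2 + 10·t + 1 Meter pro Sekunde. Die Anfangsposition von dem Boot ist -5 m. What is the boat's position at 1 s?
Starting from velocity v(t) = 30·t^5 - 15·t^4 + 20·t^3 + 9·t^2 + 10·t + 1, we take 1 antiderivative. Finding the antiderivative of v(t) and using x(0) = -5: x(t) = 5·t^6 - 3·t^5 + 5·t^4 + 3·t^3 + 5·t^2 + t - 5. Using x(t) = 5·t^6 - 3·t^5 + 5·t^4 + 3·t^3 + 5·t^2 + t - 5 and substituting t = 1, we find x = 11.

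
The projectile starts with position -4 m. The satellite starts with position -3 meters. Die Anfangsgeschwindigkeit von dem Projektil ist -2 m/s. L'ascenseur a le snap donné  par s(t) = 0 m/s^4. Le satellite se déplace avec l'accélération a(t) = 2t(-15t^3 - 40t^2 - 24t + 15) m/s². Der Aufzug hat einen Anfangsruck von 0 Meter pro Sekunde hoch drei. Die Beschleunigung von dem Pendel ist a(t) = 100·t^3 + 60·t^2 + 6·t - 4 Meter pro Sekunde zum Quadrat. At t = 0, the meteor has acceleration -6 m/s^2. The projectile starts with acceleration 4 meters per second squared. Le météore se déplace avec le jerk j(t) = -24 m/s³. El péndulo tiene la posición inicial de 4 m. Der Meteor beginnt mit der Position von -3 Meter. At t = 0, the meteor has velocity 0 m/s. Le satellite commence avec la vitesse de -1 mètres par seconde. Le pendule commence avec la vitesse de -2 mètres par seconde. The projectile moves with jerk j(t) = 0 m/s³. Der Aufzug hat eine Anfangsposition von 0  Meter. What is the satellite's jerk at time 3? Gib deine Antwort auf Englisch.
Starting from acceleration a(t) = 2·t·(-15·t^3 - 40·t^2 - 24·t + 15), we take 1 derivative. Taking d/dt of a(t), we find j(t) = -30·t^3 - 80·t^2 + 2·t·(-45·t^2 - 80·t - 24) - 48·t + 30. We have jerk j(t) = -30·t^3 - 80·t^2 + 2·t·(-45·t^2 - 80·t - 24) - 48·t + 30. Substituting t = 3: j(3) = -5658.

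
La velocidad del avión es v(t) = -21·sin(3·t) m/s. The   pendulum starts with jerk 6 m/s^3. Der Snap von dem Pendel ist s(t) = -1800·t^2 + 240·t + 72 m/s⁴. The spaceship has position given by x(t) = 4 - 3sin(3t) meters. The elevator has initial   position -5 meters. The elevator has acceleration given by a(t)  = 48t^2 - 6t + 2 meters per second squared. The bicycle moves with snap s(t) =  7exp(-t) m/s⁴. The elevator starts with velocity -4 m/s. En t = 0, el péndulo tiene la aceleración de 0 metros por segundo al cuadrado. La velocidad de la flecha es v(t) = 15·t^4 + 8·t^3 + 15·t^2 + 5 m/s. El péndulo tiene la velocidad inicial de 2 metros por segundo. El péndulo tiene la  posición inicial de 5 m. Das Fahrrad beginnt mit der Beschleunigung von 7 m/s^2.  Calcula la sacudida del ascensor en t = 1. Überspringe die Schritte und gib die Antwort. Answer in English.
The jerk at t = 1 is j = 90.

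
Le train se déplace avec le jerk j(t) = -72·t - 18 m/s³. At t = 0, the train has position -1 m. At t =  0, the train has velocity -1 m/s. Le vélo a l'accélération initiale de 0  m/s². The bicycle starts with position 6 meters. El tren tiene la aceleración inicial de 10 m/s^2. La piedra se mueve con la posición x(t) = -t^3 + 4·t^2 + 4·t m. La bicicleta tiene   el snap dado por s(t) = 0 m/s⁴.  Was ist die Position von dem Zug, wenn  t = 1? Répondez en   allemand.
Wir müssen unsere Gleichung für den Ruck j(t) = -72·t - 18 3-mal integrieren. Das Integral von dem Ruck ist die Beschleunigung. Mit a(0) = 10 erhalten wir a(t) = -36·t^2 - 18·t + 10. Das Integral von der Beschleunigung, mit v(0) = -1, ergibt die Geschwindigkeit: v(t) = -12·t^3 - 9·t^2 + 10·t - 1. Mit ∫v(t)dt und Anwendung von x(0) = -1, finden wir x(t) = -3·t^4 - 3·t^3 + 5·t^2 - t - 1. Mit x(t) = -3·t^4 - 3·t^3 + 5·t^2 - t - 1 und Einsetzen von t = 1, finden wir x = -3.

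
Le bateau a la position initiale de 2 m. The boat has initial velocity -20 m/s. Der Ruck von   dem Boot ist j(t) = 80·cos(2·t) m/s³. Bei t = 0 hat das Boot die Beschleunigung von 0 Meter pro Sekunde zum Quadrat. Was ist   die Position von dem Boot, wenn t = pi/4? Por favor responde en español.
Debemos encontrar la integral de nuestra ecuación de la sacudida j(t) = 80·cos(2·t) 3 veces. La integral de la sacudida, con a(0) = 0, da la aceleración: a(t) = 40·sin(2·t). Integrando la aceleración y usando la condición inicial v(0) = -20, obtenemos v(t) = -20·cos(2·t). Tomando ∫v(t)dt y aplicando x(0) = 2, encontramos x(t) = 2 - 10·sin(2·t). De la ecuación de la posición x(t) = 2 - 10·sin(2·t), sustituimos t = pi/4 para obtener x = -8.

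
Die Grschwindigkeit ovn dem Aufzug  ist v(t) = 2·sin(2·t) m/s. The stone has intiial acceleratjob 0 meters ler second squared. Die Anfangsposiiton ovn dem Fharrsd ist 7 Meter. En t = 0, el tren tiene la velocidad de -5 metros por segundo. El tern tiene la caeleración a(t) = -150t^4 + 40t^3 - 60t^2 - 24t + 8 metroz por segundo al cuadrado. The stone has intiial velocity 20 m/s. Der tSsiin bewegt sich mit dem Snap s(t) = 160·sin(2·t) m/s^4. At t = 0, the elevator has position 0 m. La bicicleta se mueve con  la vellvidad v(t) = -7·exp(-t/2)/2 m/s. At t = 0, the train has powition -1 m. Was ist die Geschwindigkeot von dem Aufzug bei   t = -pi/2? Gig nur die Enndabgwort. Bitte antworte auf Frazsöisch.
v(-pi/2) = 0.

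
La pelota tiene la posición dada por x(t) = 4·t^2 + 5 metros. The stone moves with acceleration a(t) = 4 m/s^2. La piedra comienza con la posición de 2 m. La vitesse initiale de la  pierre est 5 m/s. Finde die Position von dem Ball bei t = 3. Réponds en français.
De l'équation de la position x(t) = 4·t^2 + 5, nous substituons t = 3 pour obtenir x = 41.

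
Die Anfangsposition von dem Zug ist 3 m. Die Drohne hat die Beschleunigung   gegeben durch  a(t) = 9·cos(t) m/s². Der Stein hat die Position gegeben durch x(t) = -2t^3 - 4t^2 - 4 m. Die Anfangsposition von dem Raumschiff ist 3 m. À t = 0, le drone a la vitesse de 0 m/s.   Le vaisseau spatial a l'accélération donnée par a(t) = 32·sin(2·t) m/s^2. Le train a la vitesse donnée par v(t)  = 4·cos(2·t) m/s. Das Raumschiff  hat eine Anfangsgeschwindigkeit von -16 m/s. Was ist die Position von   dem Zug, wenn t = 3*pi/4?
Ausgehend von der Geschwindigkeit v(t) = 4·cos(2·t), nehmen wir 1 Integral. Die Stammfunktion von der Geschwindigkeit ist die Position. Mit x(0) = 3 erhalten wir x(t) = 2·sin(2·t) + 3. Mit x(t) = 2·sin(2·t) + 3 und Einsetzen von t = 3*pi/4, finden wir x = 1.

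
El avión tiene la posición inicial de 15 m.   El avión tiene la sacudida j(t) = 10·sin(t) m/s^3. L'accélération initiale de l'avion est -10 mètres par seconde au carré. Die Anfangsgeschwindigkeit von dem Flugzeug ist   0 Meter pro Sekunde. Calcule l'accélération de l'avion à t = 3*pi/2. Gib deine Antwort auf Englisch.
Starting from jerk j(t) = 10·sin(t), we take 1 integral. Taking ∫j(t)dt and applying a(0) = -10, we find a(t) = -10·cos(t). We have acceleration a(t) = -10·cos(t). Substituting t = 3*pi/2: a(3*pi/2) = 0.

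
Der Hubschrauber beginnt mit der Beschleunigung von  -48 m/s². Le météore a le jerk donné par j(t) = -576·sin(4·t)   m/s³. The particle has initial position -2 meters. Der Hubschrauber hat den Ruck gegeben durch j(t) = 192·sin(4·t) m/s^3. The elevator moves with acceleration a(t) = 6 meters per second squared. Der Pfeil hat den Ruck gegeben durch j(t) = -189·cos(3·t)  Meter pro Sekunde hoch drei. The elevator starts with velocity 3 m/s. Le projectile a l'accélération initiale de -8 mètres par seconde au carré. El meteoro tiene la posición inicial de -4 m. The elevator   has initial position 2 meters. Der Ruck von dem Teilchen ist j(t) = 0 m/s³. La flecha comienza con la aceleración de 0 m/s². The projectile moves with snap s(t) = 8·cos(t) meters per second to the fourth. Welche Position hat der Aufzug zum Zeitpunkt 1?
Um dies zu lösen, müssen wir 2 Stammfunktionen unserer Gleichung für die Beschleunigung a(t) = 6 finden. Durch Integration von der Beschleunigung und Verwendung der Anfangsbedingung v(0) = 3, erhalten wir v(t) = 6·t + 3. Mit ∫v(t)dt und Anwendung von x(0) = 2, finden wir x(t) = 3·t^2 + 3·t + 2. Aus der Gleichung für die Position x(t) = 3·t^2 + 3·t + 2, setzen wir t = 1 ein und erhalten x = 8.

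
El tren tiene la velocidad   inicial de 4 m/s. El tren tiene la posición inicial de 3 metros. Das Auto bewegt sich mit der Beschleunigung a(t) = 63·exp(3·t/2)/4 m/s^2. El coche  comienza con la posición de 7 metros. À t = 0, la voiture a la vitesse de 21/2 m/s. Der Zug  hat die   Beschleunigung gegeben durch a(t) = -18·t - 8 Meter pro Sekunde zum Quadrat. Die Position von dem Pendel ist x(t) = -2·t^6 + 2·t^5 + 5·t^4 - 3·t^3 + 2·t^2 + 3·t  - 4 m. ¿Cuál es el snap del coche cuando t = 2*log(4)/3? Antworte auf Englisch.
Starting from acceleration a(t) = 63·exp(3·t/2)/4, we take 2 derivatives. The derivative of acceleration gives jerk: j(t) = 189·exp(3·t/2)/8. Taking d/dt of j(t), we find s(t) = 567·exp(3·t/2)/16. We have snap s(t) = 567·exp(3·t/2)/16. Substituting t = 2*log(4)/3: s(2*log(4)/3) = 567/4.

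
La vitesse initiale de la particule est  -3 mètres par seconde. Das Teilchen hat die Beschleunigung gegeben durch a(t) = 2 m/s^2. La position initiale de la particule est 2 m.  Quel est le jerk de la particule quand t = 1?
En partant de l'accélération a(t) = 2, nous prenons 1 dérivée. En prenant d/dt de a(t), nous trouvons j(t) = 0. Nous avons le jerk j(t) = 0. En substituant t = 1: j(1) = 0.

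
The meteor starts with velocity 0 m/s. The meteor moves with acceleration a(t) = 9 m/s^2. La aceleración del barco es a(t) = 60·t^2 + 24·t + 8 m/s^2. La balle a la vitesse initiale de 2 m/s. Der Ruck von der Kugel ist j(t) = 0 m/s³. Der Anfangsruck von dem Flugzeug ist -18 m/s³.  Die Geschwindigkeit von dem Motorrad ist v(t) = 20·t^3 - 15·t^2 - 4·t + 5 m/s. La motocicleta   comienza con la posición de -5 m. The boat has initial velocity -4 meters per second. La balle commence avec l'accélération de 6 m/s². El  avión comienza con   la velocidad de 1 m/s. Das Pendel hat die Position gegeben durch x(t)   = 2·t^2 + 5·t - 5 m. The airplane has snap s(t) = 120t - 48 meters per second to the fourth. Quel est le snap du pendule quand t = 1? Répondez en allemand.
Ausgehend von der Position x(t) = 2·t^2 + 5·t - 5, nehmen wir 4 Ableitungen. Die Ableitung von der Position ergibt die Geschwindigkeit: v(t) = 4·t + 5. Durch Ableiten von der Geschwindigkeit erhalten wir die Beschleunigung: a(t) = 4. Durch Ableiten von der Beschleunigung erhalten wir den Ruck: j(t) = 0. Durch Ableiten von dem Ruck erhalten wir den Snap: s(t) = 0. Aus der Gleichung für den Snap s(t) = 0, setzen wir t = 1 ein und erhalten s = 0.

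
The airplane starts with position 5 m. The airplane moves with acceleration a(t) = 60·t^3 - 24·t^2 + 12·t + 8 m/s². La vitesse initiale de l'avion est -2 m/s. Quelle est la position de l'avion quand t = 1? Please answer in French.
Pour résoudre ceci, nous devons prendre 2 intégrales de notre équation de l'accélération a(t) = 60·t^3 - 24·t^2 + 12·t + 8. En prenant ∫a(t)dt et en appliquant v(0) = -2, nous trouvons v(t) = 15·t^4 - 8·t^3 + 6·t^2 + 8·t - 2. La primitive de la vitesse est la position. En utilisant x(0) = 5, nous obtenons x(t) = 3·t^5 - 2·t^4 + 2·t^3 + 4·t^2 - 2·t + 5. De l'équation de la position x(t) = 3·t^5 - 2·t^4 + 2·t^3 + 4·t^2 - 2·t + 5, nous substituons t = 1 pour obtenir x = 10.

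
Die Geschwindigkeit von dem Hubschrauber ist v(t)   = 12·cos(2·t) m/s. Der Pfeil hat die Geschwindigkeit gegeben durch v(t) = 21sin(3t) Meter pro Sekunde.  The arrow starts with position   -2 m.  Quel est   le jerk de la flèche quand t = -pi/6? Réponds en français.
En partant de la vitesse v(t) = 21·sin(3·t), nous prenons 2 dérivées. La dérivée de la vitesse donne l'accélération: a(t) = 63·cos(3·t). En dérivant l'accélération, nous obtenons le jerk: j(t) = -189·sin(3·t). De l'équation du jerk j(t) = -189·sin(3·t), nous substituons t = -pi/6 pour obtenir j = 189.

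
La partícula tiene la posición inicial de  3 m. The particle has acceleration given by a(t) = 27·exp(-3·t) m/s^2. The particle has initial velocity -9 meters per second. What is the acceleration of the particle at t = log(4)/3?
Using a(t) = 27·exp(-3·t) and substituting t = log(4)/3, we find a = 27/4.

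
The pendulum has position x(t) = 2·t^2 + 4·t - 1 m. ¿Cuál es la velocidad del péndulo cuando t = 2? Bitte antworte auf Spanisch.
Debemos derivar nuestra ecuación de la posición x(t) = 2·t^2 + 4·t - 1 1 vez. Derivando la posición, obtenemos la velocidad: v(t) = 4·t + 4. De la ecuación de la velocidad v(t) = 4·t + 4, sustituimos t = 2 para obtener v = 12.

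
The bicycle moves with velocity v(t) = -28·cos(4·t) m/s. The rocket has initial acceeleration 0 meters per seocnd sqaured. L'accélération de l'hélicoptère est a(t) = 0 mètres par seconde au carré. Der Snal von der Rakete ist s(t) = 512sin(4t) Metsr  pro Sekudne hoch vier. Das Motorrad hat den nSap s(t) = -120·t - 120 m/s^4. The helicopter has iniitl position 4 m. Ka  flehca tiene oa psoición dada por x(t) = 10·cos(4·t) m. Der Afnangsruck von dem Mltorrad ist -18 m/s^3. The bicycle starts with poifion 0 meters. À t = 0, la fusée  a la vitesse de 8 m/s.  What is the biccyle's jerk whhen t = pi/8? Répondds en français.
Nous devons dériver notre équation de la vitesse v(t) = -28·cos(4·t) 2 fois. En prenant d/dt de v(t), nous trouvons a(t) = 112·sin(4·t). La dérivée de l'accélération donne le jerk: j(t) = 448·cos(4·t). De l'équation du jerk j(t) = 448·cos(4·t), nous substituons t = pi/8 pour obtenir j = 0.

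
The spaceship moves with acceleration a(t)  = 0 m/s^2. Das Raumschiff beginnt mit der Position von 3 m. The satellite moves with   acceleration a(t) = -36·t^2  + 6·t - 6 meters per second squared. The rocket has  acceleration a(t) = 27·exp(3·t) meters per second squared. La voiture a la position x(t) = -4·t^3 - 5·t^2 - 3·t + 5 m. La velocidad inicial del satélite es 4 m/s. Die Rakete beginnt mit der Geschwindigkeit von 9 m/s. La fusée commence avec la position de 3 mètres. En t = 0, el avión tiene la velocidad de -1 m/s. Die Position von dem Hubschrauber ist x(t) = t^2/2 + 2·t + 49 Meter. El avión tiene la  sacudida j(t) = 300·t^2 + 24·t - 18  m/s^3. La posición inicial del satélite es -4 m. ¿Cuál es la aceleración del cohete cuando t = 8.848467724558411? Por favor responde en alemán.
Mit a(t) = 27·exp(3·t) und Einsetzen von t = 8.848467724558411, finden wir a = 9117712258329.43.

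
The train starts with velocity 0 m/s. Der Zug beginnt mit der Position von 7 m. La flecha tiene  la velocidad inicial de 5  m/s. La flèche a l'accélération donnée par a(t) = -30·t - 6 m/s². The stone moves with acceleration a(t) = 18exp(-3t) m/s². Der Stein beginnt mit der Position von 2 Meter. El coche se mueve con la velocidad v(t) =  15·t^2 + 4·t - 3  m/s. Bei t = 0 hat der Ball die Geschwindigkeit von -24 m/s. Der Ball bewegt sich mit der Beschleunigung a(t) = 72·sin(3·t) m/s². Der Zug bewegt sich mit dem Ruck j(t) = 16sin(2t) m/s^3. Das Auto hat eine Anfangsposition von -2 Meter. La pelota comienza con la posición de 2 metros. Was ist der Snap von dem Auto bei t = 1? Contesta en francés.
En partant de la vitesse v(t) = 15·t^2 + 4·t - 3, nous prenons 3 dérivées. En prenant d/dt de v(t), nous trouvons a(t) = 30·t + 4. La dérivée de l'accélération donne le jerk: j(t) = 30. En prenant d/dt de j(t), nous trouvons s(t) = 0. En utilisant s(t) = 0 et en substituant t = 1, nous trouvons s = 0.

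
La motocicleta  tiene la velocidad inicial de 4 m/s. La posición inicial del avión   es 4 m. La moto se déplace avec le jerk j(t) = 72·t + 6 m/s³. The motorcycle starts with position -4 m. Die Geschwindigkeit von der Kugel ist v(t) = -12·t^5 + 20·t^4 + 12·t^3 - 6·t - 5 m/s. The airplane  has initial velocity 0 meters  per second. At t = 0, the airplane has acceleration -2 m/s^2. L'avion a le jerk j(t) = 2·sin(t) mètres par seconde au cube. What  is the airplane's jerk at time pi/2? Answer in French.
De l'équation du jerk j(t) = 2·sin(t), nous substituons t = pi/2 pour obtenir j = 2.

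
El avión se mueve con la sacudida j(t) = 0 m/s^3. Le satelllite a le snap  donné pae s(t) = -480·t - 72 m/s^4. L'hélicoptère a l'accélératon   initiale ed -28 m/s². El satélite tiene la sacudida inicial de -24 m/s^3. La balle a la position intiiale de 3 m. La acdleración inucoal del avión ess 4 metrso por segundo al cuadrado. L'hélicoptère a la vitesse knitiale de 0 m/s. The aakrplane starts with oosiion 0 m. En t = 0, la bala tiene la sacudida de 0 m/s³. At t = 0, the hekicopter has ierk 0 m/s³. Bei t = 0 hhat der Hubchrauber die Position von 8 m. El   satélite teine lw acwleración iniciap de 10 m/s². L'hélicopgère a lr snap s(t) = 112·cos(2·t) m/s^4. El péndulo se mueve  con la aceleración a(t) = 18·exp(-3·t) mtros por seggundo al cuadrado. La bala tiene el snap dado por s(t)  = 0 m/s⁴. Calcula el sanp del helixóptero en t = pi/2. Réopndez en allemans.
Aus der Gleichung für den Snap s(t) = 112·cos(2·t), setzen wir t = pi/2 ein und erhalten s = -112.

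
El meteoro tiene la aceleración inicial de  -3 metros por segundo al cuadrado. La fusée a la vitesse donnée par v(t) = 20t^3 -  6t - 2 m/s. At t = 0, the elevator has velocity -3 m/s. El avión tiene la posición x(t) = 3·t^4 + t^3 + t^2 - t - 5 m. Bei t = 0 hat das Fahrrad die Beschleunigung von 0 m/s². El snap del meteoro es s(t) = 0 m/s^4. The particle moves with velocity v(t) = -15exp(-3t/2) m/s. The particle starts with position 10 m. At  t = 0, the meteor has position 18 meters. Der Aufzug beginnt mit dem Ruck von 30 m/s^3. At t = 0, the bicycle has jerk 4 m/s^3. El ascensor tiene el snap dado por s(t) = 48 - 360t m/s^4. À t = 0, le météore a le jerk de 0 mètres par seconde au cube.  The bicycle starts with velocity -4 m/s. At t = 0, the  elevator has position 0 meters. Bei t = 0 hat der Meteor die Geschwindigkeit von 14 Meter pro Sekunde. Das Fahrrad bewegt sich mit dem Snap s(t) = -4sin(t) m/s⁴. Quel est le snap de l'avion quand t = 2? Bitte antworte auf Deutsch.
Wir müssen unsere Gleichung für die Position x(t) = 3·t^4 + t^3 + t^2 - t - 5 4-mal ableiten. Durch Ableiten von der Position erhalten wir die Geschwindigkeit: v(t) = 12·t^3 + 3·t^2 + 2·t - 1. Mit d/dt von v(t) finden wir a(t) = 36·t^2 + 6·t + 2. Durch Ableiten von der Beschleunigung erhalten wir den Ruck: j(t) = 72·t + 6. Mit d/dt von j(t) finden wir s(t) = 72. Mit s(t) = 72 und Einsetzen von t = 2, finden wir s = 72.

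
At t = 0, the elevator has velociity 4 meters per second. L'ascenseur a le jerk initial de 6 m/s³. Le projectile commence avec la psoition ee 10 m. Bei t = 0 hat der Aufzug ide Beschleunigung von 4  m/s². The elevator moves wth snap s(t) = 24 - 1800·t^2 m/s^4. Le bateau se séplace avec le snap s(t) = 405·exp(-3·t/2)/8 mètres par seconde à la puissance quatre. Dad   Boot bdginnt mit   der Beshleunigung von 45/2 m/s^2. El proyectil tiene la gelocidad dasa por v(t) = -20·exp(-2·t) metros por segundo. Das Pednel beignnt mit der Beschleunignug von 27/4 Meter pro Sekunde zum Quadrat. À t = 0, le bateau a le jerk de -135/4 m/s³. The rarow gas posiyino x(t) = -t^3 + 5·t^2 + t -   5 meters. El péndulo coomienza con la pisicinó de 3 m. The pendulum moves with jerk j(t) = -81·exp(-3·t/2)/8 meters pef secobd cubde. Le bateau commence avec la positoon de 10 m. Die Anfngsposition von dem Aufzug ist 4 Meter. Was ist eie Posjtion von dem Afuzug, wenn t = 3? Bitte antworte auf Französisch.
En partant du snap s(t) = 24 - 1800·t^2, nous prenons 4 intégrales. En prenant ∫s(t)dt et en appliquant j(0) = 6, nous trouvons j(t) = -600·t^3 + 24·t + 6. L'intégrale du jerk est l'accélération. En utilisant a(0) = 4, nous obtenons a(t) = -150·t^4 + 12·t^2 + 6·t + 4. L'intégrale de l'accélération, avec v(0) = 4, donne la vitesse: v(t) = -30·t^5 + 4·t^3 + 3·t^2 + 4·t + 4. En prenant ∫v(t)dt et en appliquant x(0) = 4, nous trouvons x(t) = -5·t^6 + t^4 + t^3 + 2·t^2 + 4·t + 4. Nous avons la position x(t) = -5·t^6 + t^4 + t^3 + 2·t^2 + 4·t + 4. En substituant t = 3: x(3) = -3503.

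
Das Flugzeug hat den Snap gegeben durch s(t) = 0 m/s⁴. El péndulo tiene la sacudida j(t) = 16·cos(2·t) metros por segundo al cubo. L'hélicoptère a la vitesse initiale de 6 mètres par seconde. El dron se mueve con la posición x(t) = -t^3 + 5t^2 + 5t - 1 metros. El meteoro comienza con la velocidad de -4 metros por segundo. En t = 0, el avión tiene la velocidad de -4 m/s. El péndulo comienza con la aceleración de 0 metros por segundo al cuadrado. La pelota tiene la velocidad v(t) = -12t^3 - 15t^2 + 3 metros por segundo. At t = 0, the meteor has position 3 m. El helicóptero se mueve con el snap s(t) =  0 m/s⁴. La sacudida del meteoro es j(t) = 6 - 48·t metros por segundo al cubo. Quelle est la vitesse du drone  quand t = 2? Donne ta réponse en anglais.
Starting from position x(t) = -t^3 + 5·t^2 + 5·t - 1, we take 1 derivative. The derivative of position gives velocity: v(t) = -3·t^2 + 10·t + 5. We have velocity v(t) = -3·t^2 + 10·t + 5. Substituting t = 2: v(2) = 13.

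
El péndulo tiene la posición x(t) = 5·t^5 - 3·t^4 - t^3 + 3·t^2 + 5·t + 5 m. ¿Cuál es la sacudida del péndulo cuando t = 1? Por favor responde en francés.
En partant de la position x(t) = 5·t^5 - 3·t^4 - t^3 + 3·t^2 + 5·t + 5, nous prenons 3 dérivées. En dérivant la position, nous obtenons la vitesse: v(t) = 25·t^4 - 12·t^3 - 3·t^2 + 6·t + 5. En prenant d/dt de v(t), nous trouvons a(t) = 100·t^3 - 36·t^2 - 6·t + 6. En dérivant l'accélération, nous obtenons le jerk: j(t) = 300·t^2 - 72·t - 6. En utilisant j(t) = 300·t^2 - 72·t - 6 et en substituant t = 1, nous trouvons j = 222.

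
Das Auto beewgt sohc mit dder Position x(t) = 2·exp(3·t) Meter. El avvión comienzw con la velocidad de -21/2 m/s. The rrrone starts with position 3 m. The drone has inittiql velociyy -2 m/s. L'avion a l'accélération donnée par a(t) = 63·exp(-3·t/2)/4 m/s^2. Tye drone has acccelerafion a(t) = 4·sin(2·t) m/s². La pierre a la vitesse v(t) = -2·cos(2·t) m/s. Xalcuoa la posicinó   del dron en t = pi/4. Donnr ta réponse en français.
Pour résoudre ceci, nous devons prendre 2 intégrales de notre équation de l'accélération a(t) = 4·sin(2·t). L'intégrale de l'accélération est la vitesse. En utilisant v(0) = -2, nous obtenons v(t) = -2·cos(2·t). L'intégrale de la vitesse, avec x(0) = 3, donne la position: x(t) = 3 - sin(2·t). De l'équation de la position x(t) = 3 - sin(2·t), nous substituons t = pi/4 pour obtenir x = 2.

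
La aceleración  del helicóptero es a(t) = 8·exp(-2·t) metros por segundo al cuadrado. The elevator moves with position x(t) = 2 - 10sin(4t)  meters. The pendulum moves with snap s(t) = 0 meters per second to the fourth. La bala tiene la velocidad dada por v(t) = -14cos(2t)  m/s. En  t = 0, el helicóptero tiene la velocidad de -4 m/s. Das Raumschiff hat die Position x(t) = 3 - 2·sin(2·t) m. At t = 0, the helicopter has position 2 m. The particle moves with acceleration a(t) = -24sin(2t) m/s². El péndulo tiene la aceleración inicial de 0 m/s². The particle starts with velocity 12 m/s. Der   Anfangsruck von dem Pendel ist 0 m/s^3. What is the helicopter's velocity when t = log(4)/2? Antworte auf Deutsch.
Wir müssen die Stammfunktion unserer Gleichung für die Beschleunigung a(t) = 8·exp(-2·t) 1-mal finden. Das Integral von der Beschleunigung, mit v(0) = -4, ergibt die Geschwindigkeit: v(t) = -4·exp(-2·t). Mit v(t) = -4·exp(-2·t) und Einsetzen von t = log(4)/2, finden wir v = -1.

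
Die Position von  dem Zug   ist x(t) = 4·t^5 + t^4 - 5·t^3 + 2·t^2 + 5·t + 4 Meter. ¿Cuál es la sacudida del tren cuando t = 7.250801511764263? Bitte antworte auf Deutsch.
Wir müssen unsere Gleichung für die Position x(t) = 4·t^5 + t^4 - 5·t^3 + 2·t^2 + 5·t + 4 3-mal ableiten. Mit d/dt von x(t) finden wir v(t) = 20·t^4 + 4·t^3 - 15·t^2 + 4·t + 5. Die Ableitung von der Geschwindigkeit ergibt die Beschleunigung: a(t) = 80·t^3 + 12·t^2 - 30·t + 4. Die Ableitung von der Beschleunigung ergibt den Ruck: j(t) = 240·t^2 + 24·t - 30. Aus der Gleichung für den Ruck j(t) = 240·t^2 + 24·t - 30, setzen wir t = 7.250801511764263 ein und erhalten j = 12761.8086514030.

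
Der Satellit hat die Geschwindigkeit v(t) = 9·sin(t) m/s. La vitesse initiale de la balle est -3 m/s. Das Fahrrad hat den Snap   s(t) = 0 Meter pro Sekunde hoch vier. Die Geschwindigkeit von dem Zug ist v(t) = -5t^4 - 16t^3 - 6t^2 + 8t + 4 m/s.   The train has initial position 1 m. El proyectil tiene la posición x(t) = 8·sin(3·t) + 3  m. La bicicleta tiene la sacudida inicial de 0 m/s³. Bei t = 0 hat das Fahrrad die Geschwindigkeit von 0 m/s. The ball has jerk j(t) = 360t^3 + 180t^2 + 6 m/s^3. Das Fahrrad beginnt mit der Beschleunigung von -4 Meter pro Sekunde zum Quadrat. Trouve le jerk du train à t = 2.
En partant de la vitesse v(t) = -5·t^4 - 16·t^3 - 6·t^2 + 8·t + 4, nous prenons 2 dérivées. En dérivant la vitesse, nous obtenons l'accélération: a(t) = -20·t^3 - 48·t^2 - 12·t + 8. La dérivée de l'accélération donne le jerk: j(t) = -60·t^2 - 96·t - 12. Nous avons le jerk j(t) = -60·t^2 - 96·t - 12. En substituant t = 2: j(2) = -444.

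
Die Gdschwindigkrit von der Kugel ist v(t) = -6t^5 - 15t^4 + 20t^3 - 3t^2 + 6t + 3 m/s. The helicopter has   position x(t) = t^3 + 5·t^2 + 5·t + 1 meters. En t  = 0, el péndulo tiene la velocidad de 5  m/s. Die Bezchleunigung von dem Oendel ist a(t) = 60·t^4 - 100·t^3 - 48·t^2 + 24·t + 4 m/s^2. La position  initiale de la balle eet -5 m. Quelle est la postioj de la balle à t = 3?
En partant de la vitesse v(t) = -6·t^5 - 15·t^4 + 20·t^3 - 3·t^2 + 6·t + 3, nous prenons 1 intégrale. L'intégrale de la vitesse, avec x(0) = -5, donne la position: x(t) = -t^6 - 3·t^5 + 5·t^4 - t^3 + 3·t^2 + 3·t - 5. De l'équation de la position x(t) = -t^6 - 3·t^5 + 5·t^4 - t^3 + 3·t^2 + 3·t - 5, nous substituons t = 3 pour obtenir x = -1049.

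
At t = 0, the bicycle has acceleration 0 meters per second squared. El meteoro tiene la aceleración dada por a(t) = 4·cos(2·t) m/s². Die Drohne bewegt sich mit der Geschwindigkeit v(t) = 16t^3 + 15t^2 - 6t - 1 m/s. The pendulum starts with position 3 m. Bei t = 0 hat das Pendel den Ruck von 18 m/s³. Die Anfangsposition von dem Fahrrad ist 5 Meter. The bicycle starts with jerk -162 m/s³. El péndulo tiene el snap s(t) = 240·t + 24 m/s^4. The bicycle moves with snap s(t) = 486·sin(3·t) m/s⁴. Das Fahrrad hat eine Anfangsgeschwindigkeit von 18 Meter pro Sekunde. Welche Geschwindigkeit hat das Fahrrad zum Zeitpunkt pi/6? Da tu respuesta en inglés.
We must find the integral of our snap equation s(t) = 486·sin(3·t) 3 times. Taking ∫s(t)dt and applying j(0) = -162, we find j(t) = -162·cos(3·t). Finding the integral of j(t) and using a(0) = 0: a(t) = -54·sin(3·t). Taking ∫a(t)dt and applying v(0) = 18, we find v(t) = 18·cos(3·t). From the given velocity equation v(t) = 18·cos(3·t), we substitute t = pi/6 to get v = 0.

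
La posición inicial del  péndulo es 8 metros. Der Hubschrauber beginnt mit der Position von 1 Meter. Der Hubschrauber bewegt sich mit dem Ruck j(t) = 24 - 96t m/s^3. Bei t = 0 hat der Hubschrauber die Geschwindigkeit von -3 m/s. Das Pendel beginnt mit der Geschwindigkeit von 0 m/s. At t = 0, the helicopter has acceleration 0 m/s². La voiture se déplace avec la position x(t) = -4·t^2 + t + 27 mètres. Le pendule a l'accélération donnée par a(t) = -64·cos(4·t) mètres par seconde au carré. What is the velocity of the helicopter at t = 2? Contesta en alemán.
Um dies zu lösen, müssen wir 2 Integrale unserer Gleichung für den Ruck j(t) = 24 - 96·t finden. Die Stammfunktion von dem Ruck ist die Beschleunigung. Mit a(0) = 0 erhalten wir a(t) = 24·t·(1 - 2·t). Das Integral von der Beschleunigung ist die Geschwindigkeit. Mit v(0) = -3 erhalten wir v(t) = -16·t^3 + 12·t^2 - 3. Aus der Gleichung für die Geschwindigkeit v(t) = -16·t^3 + 12·t^2 - 3, setzen wir t = 2 ein und erhalten v = -83.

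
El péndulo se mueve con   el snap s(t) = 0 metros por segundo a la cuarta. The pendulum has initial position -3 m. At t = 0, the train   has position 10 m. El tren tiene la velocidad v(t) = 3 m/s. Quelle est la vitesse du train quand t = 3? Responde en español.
De la ecuación de la velocidad v(t) = 3, sustituimos t = 3 para obtener v = 3.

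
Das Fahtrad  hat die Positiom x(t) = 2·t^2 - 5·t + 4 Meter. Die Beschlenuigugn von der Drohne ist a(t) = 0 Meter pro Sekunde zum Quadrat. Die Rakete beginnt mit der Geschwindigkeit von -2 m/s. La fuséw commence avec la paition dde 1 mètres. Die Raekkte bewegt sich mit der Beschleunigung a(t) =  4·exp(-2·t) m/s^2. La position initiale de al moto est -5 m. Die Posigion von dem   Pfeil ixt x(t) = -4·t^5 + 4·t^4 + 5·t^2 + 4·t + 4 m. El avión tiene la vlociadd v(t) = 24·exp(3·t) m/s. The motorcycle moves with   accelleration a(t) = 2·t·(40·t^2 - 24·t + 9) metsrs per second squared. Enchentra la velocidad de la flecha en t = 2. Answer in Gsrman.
Wir müssen unsere Gleichung für die Position x(t) = -4·t^5 + 4·t^4 + 5·t^2 + 4·t + 4 1-mal ableiten. Mit d/dt von x(t) finden wir v(t) = -20·t^4 + 16·t^3 + 10·t + 4. Wir haben die Geschwindigkeit v(t) = -20·t^4 + 16·t^3 + 10·t + 4. Durch Einsetzen von t = 2: v(2) = -168.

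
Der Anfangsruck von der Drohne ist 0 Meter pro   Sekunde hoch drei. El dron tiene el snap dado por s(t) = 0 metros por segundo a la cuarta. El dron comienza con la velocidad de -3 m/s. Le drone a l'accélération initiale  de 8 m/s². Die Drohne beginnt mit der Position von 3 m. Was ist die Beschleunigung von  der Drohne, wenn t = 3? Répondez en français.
Nous devons trouver la primitive de notre équation du snap s(t) = 0 2 fois. L'intégrale du snap est le jerk. En utilisant j(0) = 0, nous obtenons j(t) = 0. La primitive du jerk est l'accélération. En utilisant a(0) = 8, nous obtenons a(t) = 8. De l'équation de l'accélération a(t) = 8, nous substituons t = 3 pour obtenir a = 8.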